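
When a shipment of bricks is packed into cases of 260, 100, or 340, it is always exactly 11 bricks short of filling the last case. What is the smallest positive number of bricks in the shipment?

22089

Being 11 short of a full case of size k means N ≡ −11 (mod k), i.e. N + 11 is a multiple of each size.
260 = 2^2 × 5 × 13
100 = 2^2 × 5^2
340 = 2^2 × 5 × 17
LCM(260, 100, 340) = 2^2 × 5^2 × 13 × 17 = 22100.
Smallest positive N is 22100 − 11 = 22089.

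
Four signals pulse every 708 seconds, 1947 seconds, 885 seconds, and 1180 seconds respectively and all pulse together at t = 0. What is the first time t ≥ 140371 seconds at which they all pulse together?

Joint pulses occur at multiples of LCM(708, 1947, 885, 1180).
708 = 2^2 × 3 × 59
1947 = 3 × 11 × 59
885 = 3 × 5 × 59
1180 = 2^2 × 5 × 59
LCM(708, 1947, 885, 1180) = 2^2 × 3 × 5 × 11 × 59 = 38940.
Smallest multiple of 38940 that is ≥ 140371: ⌈140371/38940⌉ × 38940 = 4 × 38940 = 155760.

155760 seconds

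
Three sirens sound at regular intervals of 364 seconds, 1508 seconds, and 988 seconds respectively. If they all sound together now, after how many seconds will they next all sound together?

We need the least common multiple of the intervals.
364 = 2^2 × 7 × 13
1508 = 2^2 × 13 × 29
988 = 2^2 × 13 × 19
LCM(364, 1508, 988) = 2^2 × 7 × 13 × 19 × 29 = 200564.

200564 seconds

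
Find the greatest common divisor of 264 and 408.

24

264 = 2^3 × 3 × 11
408 = 2^3 × 3 × 17
gcd(264, 408) = 2^3 × 3 = 24.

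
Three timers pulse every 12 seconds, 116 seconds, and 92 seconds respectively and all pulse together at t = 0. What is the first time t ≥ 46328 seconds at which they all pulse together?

Joint pulses occur at multiples of LCM(12, 116, 92).
12 = 2^2 × 3
116 = 2^2 × 29
92 = 2^2 × 23
LCM(12, 116, 92) = 2^2 × 3 × 23 × 29 = 8004.
Smallest multiple of 8004 that is ≥ 46328: ⌈46328/8004⌉ × 8004 = 6 × 8004 = 48024.

48024 seconds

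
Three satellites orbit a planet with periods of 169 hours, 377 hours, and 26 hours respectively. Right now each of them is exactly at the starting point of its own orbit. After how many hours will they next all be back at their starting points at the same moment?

They coincide at every common multiple of the periods; the first is the LCM.
169 = 13^2
377 = 13 × 29
26 = 2 × 13
LCM(169, 377, 26) = 2 × 13^2 × 29 = 9802.

9802 hours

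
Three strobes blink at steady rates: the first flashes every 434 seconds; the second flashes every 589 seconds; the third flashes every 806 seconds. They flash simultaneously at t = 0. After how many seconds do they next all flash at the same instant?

They coincide at every common multiple of the periods; the first is the LCM.
434 = 2 × 7 × 31
589 = 19 × 31
806 = 2 × 13 × 31
LCM(434, 589, 806) = 2 × 7 × 13 × 19 × 31 = 107198.

107198 seconds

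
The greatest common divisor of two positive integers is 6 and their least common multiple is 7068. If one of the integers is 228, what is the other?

186

For two integers, gcd × lcm = product, so the other is (6 × 7068) / 228 = 42408 / 228 = 186.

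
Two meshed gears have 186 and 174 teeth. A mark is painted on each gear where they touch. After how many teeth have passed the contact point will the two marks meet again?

5394 teeth

They coincide at every common multiple of the periods; the first is the LCM.
186 = 2 × 3 × 31
174 = 2 × 3 × 29
LCM(186, 174) = 2 × 3 × 29 × 31 = 5394.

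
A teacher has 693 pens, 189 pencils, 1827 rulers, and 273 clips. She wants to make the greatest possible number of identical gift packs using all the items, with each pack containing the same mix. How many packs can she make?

21 packs

The pack count must divide each quantity, so the greatest is gcd(693, 189, 1827, 273).
693 = 3^2 × 7 × 11
189 = 3^3 × 7
1827 = 3^2 × 7 × 29
273 = 3 × 7 × 13
gcd(693, 189, 1827, 273) = 3 × 7 = 21.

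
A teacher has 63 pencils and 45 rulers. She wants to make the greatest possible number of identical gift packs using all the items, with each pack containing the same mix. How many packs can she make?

9 packs

The pack count must divide each quantity, so the greatest is gcd(63, 45).
63 = 3^2 × 7
45 = 3^2 × 5
gcd(63, 45) = 3^2 = 9.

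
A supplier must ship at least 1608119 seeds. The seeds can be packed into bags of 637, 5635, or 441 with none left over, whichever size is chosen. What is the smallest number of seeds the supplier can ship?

1977885

The number of seeds must be a common multiple of 637, 5635, and 441, so a multiple of their LCM.
637 = 7^2 × 13
5635 = 5 × 7^2 × 23
441 = 3^2 × 7^2
LCM(637, 5635, 441) = 3^2 × 5 × 7^2 × 13 × 23 = 659295.
Smallest multiple of 659295 that is ≥ 1608119: ⌈1608119/659295⌉ × 659295 = 3 × 659295 = 1977885.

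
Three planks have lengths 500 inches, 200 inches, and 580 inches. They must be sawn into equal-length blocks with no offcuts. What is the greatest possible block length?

This is the greatest common divisor of 500, 200, and 580.
500 = 2^2 × 5^3
200 = 2^3 × 5^2
580 = 2^2 × 5 × 29
gcd(500, 200, 580) = 2^2 × 5 = 20.

20 inches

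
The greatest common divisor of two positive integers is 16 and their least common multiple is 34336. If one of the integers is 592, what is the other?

For two integers, gcd × lcm = product, so the other is (16 × 34336) / 592 = 549376 / 592 = 928.

928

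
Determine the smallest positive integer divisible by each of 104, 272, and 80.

104 = 2^3 × 13
272 = 2^4 × 17
80 = 2^4 × 5
LCM(104, 272, 80) = 2^4 × 5 × 13 × 17 = 17680.

17680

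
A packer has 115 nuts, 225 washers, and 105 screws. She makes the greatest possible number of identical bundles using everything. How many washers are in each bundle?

45

Number of bundles = gcd(115, 225, 105).
115 = 5 × 23
225 = 3^2 × 5^2
105 = 3 × 5 × 7
gcd(115, 225, 105) = 5.
washers per bundle = 225 / 5 = 45.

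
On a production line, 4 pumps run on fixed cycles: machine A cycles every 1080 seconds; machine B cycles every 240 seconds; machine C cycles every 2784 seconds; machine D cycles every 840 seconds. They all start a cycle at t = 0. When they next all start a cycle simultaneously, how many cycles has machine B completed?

All finish a whole number of cycles simultaneously at t = LCM of the periods.
1080 = 2^3 × 3^3 × 5
240 = 2^4 × 3 × 5
2784 = 2^5 × 3 × 29
840 = 2^3 × 3 × 5 × 7
LCM(1080, 240, 2784, 840) = 2^5 × 3^3 × 5 × 7 × 29 = 876960.
Cycles for period 240: 876960 / 240 = 3654.

3654 cycles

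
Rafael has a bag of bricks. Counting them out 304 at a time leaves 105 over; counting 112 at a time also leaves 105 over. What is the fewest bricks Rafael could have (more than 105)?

N − 105 must be a common multiple of 304 and 112.
304 = 2^4 × 19
112 = 2^4 × 7
LCM(304, 112) = 2^4 × 7 × 19 = 2128.
Smallest N > 105 is LCM + 105 = 2128 + 105 = 2233.

2233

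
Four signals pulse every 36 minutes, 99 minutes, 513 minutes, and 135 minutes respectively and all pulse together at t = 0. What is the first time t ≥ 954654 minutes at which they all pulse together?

1015740 minutes

Joint pulses occur at multiples of LCM(36, 99, 513, 135).
36 = 2^2 × 3^2
99 = 3^2 × 11
513 = 3^3 × 19
135 = 3^3 × 5
LCM(36, 99, 513, 135) = 2^2 × 3^3 × 5 × 11 × 19 = 112860.
Smallest multiple of 112860 that is ≥ 954654: ⌈954654/112860⌉ × 112860 = 9 × 112860 = 1015740.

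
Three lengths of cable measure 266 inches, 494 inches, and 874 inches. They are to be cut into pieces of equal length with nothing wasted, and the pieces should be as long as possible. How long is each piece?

38 inches

Each piece length must divide every original length, so the longest possible is gcd(266, 494, 874).
266 = 2 × 7 × 19
494 = 2 × 13 × 19
874 = 2 × 19 × 23
gcd(266, 494, 874) = 2 × 19 = 38.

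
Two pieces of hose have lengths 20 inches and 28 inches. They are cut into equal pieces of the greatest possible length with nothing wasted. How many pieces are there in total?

12

Piece length = gcd(20, 28).
20 = 2^2 × 5
28 = 2^2 × 7
gcd(20, 28) = 2^2 = 4.
Total pieces = 20/4 + 28/4 = 5 + 7 = 12.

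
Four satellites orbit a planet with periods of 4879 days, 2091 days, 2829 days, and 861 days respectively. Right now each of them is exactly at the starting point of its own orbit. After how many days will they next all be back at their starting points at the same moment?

336651 days

The first simultaneous occurrence is after LCM of the individual periods.
4879 = 7 × 17 × 41
2091 = 3 × 17 × 41
2829 = 3 × 23 × 41
861 = 3 × 7 × 41
LCM(4879, 2091, 2829, 861) = 3 × 7 × 17 × 23 × 41 = 336651.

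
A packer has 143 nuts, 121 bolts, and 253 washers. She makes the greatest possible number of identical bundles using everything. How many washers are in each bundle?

23

Number of bundles = gcd(143, 121, 253).
143 = 11 × 13
121 = 11^2
253 = 11 × 23
gcd(143, 121, 253) = 11.
washers per bundle = 253 / 11 = 23.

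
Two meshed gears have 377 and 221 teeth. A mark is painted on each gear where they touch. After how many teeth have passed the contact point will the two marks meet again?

6409 teeth

We need the least common multiple of the intervals.
377 = 13 × 29
221 = 13 × 17
LCM(377, 221) = 13 × 17 × 29 = 6409.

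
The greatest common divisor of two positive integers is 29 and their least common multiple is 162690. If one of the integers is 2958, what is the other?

For two integers, gcd × lcm = product, so the other is (29 × 162690) / 2958 = 4718010 / 2958 = 1595.

1595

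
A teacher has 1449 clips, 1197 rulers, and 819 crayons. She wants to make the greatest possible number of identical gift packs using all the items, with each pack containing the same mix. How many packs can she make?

63 packs

The pack count must divide each quantity, so the greatest is gcd(1449, 1197, 819).
1449 = 3^2 × 7 × 23
1197 = 3^2 × 7 × 19
819 = 3^2 × 7 × 13
gcd(1449, 1197, 819) = 3^2 × 7 = 63.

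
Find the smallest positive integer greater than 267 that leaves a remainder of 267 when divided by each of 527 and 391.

N − 267 must be a common multiple of 527 and 391.
527 = 17 × 31
391 = 17 × 23
LCM(527, 391) = 17 × 23 × 31 = 12121.
Smallest N > 267 is LCM + 267 = 12121 + 267 = 12388.

12388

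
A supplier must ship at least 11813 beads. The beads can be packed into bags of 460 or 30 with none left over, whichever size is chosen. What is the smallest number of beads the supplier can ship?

The number of beads must be a common multiple of 460 and 30, so a multiple of their LCM.
460 = 2^2 × 5 × 23
30 = 2 × 3 × 5
LCM(460, 30) = 2^2 × 3 × 5 × 23 = 1380.
Smallest multiple of 1380 that is ≥ 11813: ⌈11813/1380⌉ × 1380 = 9 × 1380 = 12420.

12420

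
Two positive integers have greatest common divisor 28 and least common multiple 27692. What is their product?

For any two positive integers, gcd × lcm = product = 28 × 27692 = 775376.

775376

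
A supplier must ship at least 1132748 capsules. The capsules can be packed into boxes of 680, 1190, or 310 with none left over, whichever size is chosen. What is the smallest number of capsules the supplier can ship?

1180480

The number of capsules must be a common multiple of 680, 1190, and 310, so a multiple of their LCM.
680 = 2^3 × 5 × 17
1190 = 2 × 5 × 7 × 17
310 = 2 × 5 × 31
LCM(680, 1190, 310) = 2^3 × 5 × 7 × 17 × 31 = 147560.
Smallest multiple of 147560 that is ≥ 1132748: ⌈1132748/147560⌉ × 147560 = 8 × 147560 = 1180480.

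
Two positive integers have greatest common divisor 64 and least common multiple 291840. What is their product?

For any two positive integers, gcd × lcm = product = 64 × 291840 = 18677760.

18677760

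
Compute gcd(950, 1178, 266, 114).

950 = 2 × 5^2 × 19
1178 = 2 × 19 × 31
266 = 2 × 7 × 19
114 = 2 × 3 × 19
gcd(950, 1178, 266, 114) = 2 × 19 = 38.

38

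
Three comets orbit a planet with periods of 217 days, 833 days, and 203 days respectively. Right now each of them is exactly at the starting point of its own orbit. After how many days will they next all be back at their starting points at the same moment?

We need the least common multiple of the intervals.
217 = 7 × 31
833 = 7^2 × 17
203 = 7 × 29
LCM(217, 833, 203) = 7^2 × 17 × 29 × 31 = 748867.

748867 days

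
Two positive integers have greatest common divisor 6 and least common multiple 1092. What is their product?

6552

For any two positive integers, gcd × lcm = product = 6 × 1092 = 6552.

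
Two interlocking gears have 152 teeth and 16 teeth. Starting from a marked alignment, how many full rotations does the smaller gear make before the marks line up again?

19 rotations

They are all back at their starting positions together after one LCM of the periods.
152 = 2^3 × 19
16 = 2^4
LCM(152, 16) = 2^4 × 19 = 304.
Rotations for period 16: 304 / 16 = 19.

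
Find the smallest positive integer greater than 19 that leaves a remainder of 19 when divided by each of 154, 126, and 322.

31897

N − 19 must be a common multiple of 154, 126, and 322.
154 = 2 × 7 × 11
126 = 2 × 3^2 × 7
322 = 2 × 7 × 23
LCM(154, 126, 322) = 2 × 3^2 × 7 × 11 × 23 = 31878.
Smallest N > 19 is LCM + 19 = 31878 + 19 = 31897.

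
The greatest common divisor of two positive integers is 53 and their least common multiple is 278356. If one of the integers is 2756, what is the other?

For two integers, gcd × lcm = product, so the other is (53 × 278356) / 2756 = 14752868 / 2756 = 5353.

5353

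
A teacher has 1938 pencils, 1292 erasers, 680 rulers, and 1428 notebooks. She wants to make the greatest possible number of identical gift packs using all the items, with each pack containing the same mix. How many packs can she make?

The pack count must divide each quantity, so the greatest is gcd(1938, 1292, 680, 1428).
1938 = 2 × 3 × 17 × 19
1292 = 2^2 × 17 × 19
680 = 2^3 × 5 × 17
1428 = 2^2 × 3 × 7 × 17
gcd(1938, 1292, 680, 1428) = 2 × 17 = 34.

34 packs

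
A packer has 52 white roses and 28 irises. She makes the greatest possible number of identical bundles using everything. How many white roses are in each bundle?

13

Number of bundles = gcd(52, 28).
52 = 2^2 × 13
28 = 2^2 × 7
gcd(52, 28) = 2^2 = 4.
white roses per bundle = 52 / 4 = 13.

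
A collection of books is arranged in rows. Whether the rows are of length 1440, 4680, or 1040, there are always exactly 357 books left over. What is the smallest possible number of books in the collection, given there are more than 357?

N − 357 must be a common multiple of 1440, 4680, and 1040.
1440 = 2^5 × 3^2 × 5
4680 = 2^3 × 3^2 × 5 × 13
1040 = 2^4 × 5 × 13
LCM(1440, 4680, 1040) = 2^5 × 3^2 × 5 × 13 = 18720.
Smallest N > 357 is LCM + 357 = 18720 + 357 = 19077.

19077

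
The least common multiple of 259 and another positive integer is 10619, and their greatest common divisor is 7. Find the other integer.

gcd × lcm = product of the two integers, so the other integer is (7 × 10619) / 259 = 287.

287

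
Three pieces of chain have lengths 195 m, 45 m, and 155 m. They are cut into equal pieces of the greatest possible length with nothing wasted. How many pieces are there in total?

79

Piece length = gcd(195, 45, 155).
195 = 3 × 5 × 13
45 = 3^2 × 5
155 = 5 × 31
gcd(195, 45, 155) = 5.
Total pieces = 195/5 + 45/5 + 155/5 = 39 + 9 + 31 = 79.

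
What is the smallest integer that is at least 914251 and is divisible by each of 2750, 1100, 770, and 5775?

The integer must be a common multiple of 2750, 1100, 770, and 5775, so a multiple of their LCM.
2750 = 2 × 5^3 × 11
1100 = 2^2 × 5^2 × 11
770 = 2 × 5 × 7 × 11
5775 = 3 × 5^2 × 7 × 11
LCM(2750, 1100, 770, 5775) = 2^2 × 3 × 5^3 × 7 × 11 = 115500.
Smallest multiple of 115500 that is ≥ 914251: ⌈914251/115500⌉ × 115500 = 8 × 115500 = 924000.

924000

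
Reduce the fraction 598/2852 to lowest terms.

598 = 2 × 13 × 23
2852 = 2^2 × 23 × 31
gcd(598, 2852) = 2 × 23 = 46.
Divide numerator and denominator by 46: 598/2852 = 13/62.

13/62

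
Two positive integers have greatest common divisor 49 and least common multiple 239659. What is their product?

11743291

For any two positive integers, gcd × lcm = product = 49 × 239659 = 11743291.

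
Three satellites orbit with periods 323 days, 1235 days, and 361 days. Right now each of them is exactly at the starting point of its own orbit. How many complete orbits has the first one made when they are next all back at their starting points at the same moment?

1235 orbits

They are all back at their starting positions together after one LCM of the periods.
323 = 17 × 19
1235 = 5 × 13 × 19
361 = 19^2
LCM(323, 1235, 361) = 5 × 13 × 17 × 19^2 = 398905.
Orbits for period 323: 398905 / 323 = 1235.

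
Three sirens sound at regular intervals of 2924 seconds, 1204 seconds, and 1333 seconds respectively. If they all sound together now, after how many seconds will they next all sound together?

The first simultaneous occurrence is after LCM of the individual periods.
2924 = 2^2 × 17 × 43
1204 = 2^2 × 7 × 43
1333 = 31 × 43
LCM(2924, 1204, 1333) = 2^2 × 7 × 17 × 31 × 43 = 634508.

634508 seconds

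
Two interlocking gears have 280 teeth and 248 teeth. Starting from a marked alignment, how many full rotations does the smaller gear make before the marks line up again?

All finish a whole number of cycles simultaneously at t = LCM of the periods.
280 = 2^3 × 5 × 7
248 = 2^3 × 31
LCM(280, 248) = 2^3 × 5 × 7 × 31 = 8680.
Rotations for period 248: 8680 / 248 = 35.

35 rotations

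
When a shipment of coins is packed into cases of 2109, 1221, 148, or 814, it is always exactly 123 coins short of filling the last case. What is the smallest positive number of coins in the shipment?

Being 123 short of a full case of size k means N ≡ −123 (mod k), i.e. N + 123 is a multiple of each size.
2109 = 3 × 19 × 37
1221 = 3 × 11 × 37
148 = 2^2 × 37
814 = 2 × 11 × 37
LCM(2109, 1221, 148, 814) = 2^2 × 3 × 11 × 19 × 37 = 92796.
Smallest positive N is 92796 − 123 = 92673.

92673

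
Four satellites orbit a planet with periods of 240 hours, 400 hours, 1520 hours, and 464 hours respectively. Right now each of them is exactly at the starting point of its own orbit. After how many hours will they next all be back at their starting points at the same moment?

We need the least common multiple of the intervals.
240 = 2^4 × 3 × 5
400 = 2^4 × 5^2
1520 = 2^4 × 5 × 19
464 = 2^4 × 29
LCM(240, 400, 1520, 464) = 2^4 × 3 × 5^2 × 19 × 29 = 661200.

661200 hours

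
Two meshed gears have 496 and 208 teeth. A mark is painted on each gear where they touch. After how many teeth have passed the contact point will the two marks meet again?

They coincide at every common multiple of the periods; the first is the LCM.
496 = 2^4 × 31
208 = 2^4 × 13
LCM(496, 208) = 2^4 × 13 × 31 = 6448.

6448 teeth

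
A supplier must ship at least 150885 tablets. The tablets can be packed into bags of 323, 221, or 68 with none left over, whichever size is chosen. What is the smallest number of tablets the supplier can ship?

The number of tablets must be a common multiple of 323, 221, and 68, so a multiple of their LCM.
323 = 17 × 19
221 = 13 × 17
68 = 2^2 × 17
LCM(323, 221, 68) = 2^2 × 13 × 17 × 19 = 16796.
Smallest multiple of 16796 that is ≥ 150885: ⌈150885/16796⌉ × 16796 = 9 × 16796 = 151164.

151164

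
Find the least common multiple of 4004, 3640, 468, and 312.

4004 = 2^2 × 7 × 11 × 13
3640 = 2^3 × 5 × 7 × 13
468 = 2^2 × 3^2 × 13
312 = 2^3 × 3 × 13
LCM(4004, 3640, 468, 312) = 2^3 × 3^2 × 5 × 7 × 11 × 13 = 360360.

360360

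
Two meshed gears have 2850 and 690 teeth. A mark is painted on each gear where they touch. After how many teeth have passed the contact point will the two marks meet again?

65550 teeth

They coincide at every common multiple of the periods; the first is the LCM.
2850 = 2 × 3 × 5^2 × 19
690 = 2 × 3 × 5 × 23
LCM(2850, 690) = 2 × 3 × 5^2 × 19 × 23 = 65550.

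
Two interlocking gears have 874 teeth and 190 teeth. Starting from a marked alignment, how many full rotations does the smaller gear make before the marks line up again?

They are all back at their starting positions together after one LCM of the periods.
874 = 2 × 19 × 23
190 = 2 × 5 × 19
LCM(874, 190) = 2 × 5 × 19 × 23 = 4370.
Rotations for period 190: 4370 / 190 = 23.

23 rotations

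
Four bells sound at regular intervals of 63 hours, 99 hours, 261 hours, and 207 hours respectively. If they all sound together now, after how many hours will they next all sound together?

The first simultaneous occurrence is after LCM of the individual periods.
63 = 3^2 × 7
99 = 3^2 × 11
261 = 3^2 × 29
207 = 3^2 × 23
LCM(63, 99, 261, 207) = 3^2 × 7 × 11 × 23 × 29 = 462231.

462231 hours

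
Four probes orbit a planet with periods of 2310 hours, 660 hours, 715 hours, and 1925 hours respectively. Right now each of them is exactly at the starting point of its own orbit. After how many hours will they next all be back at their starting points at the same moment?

300300 hours

The first simultaneous occurrence is after LCM of the individual periods.
2310 = 2 × 3 × 5 × 7 × 11
660 = 2^2 × 3 × 5 × 11
715 = 5 × 11 × 13
1925 = 5^2 × 7 × 11
LCM(2310, 660, 715, 1925) = 2^2 × 3 × 5^2 × 7 × 11 × 13 = 300300.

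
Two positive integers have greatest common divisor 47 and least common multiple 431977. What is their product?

20302919

For any two positive integers, gcd × lcm = product = 47 × 431977 = 20302919.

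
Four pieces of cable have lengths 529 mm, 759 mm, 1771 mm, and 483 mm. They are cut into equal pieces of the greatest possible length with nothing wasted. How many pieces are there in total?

154

Piece length = gcd(529, 759, 1771, 483).
529 = 23^2
759 = 3 × 11 × 23
1771 = 7 × 11 × 23
483 = 3 × 7 × 23
gcd(529, 759, 1771, 483) = 23.
Total pieces = 529/23 + 759/23 + 1771/23 + 483/23 = 23 + 33 + 77 + 21 = 154.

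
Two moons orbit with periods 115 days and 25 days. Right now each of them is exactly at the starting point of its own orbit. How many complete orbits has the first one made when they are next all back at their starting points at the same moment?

5 orbits

They are all back at their starting positions together after one LCM of the periods.
115 = 5 × 23
25 = 5^2
LCM(115, 25) = 5^2 × 23 = 575.
Orbits for period 115: 575 / 115 = 5.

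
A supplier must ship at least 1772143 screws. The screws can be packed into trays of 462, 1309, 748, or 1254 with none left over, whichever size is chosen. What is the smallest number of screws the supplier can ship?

1790712

The number of screws must be a common multiple of 462, 1309, 748, and 1254, so a multiple of their LCM.
462 = 2 × 3 × 7 × 11
1309 = 7 × 11 × 17
748 = 2^2 × 11 × 17
1254 = 2 × 3 × 11 × 19
LCM(462, 1309, 748, 1254) = 2^2 × 3 × 7 × 11 × 17 × 19 = 298452.
Smallest multiple of 298452 that is ≥ 1772143: ⌈1772143/298452⌉ × 298452 = 6 × 298452 = 1790712.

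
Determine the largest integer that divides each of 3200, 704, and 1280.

3200 = 2^7 × 5^2
704 = 2^6 × 11
1280 = 2^8 × 5
gcd(3200, 704, 1280) = 2^6 = 64.

64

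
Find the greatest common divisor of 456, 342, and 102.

456 = 2^3 × 3 × 19
342 = 2 × 3^2 × 19
102 = 2 × 3 × 17
gcd(456, 342, 102) = 2 × 3 = 6.

6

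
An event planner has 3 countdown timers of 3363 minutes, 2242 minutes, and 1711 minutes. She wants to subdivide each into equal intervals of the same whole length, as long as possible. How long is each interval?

59 minutes

The interval must divide each timer length; the longest such is the gcd.
3363 = 3 × 19 × 59
2242 = 2 × 19 × 59
1711 = 29 × 59
gcd(3363, 2242, 1711) = 59.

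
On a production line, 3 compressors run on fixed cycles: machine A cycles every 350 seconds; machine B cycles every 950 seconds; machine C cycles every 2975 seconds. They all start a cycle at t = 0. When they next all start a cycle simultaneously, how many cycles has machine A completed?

They are all back at their starting positions together after one LCM of the periods.
350 = 2 × 5^2 × 7
950 = 2 × 5^2 × 19
2975 = 5^2 × 7 × 17
LCM(350, 950, 2975) = 2 × 5^2 × 7 × 17 × 19 = 113050.
Cycles for period 350: 113050 / 350 = 323.

323 cycles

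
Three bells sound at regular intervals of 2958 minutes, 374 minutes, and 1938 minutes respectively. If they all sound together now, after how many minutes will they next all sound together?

618222 minutes

We need the least common multiple of the intervals.
2958 = 2 × 3 × 17 × 29
374 = 2 × 11 × 17
1938 = 2 × 3 × 17 × 19
LCM(2958, 374, 1938) = 2 × 3 × 11 × 17 × 19 × 29 = 618222.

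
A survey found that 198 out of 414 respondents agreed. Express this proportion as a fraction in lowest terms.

198 = 2 × 3^2 × 11
414 = 2 × 3^2 × 23
gcd(198, 414) = 2 × 3^2 = 18.
Divide numerator and denominator by 18: 198/414 = 11/23.

11/23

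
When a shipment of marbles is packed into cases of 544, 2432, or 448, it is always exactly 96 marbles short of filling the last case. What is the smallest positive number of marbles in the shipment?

Being 96 short of a full case of size k means N ≡ −96 (mod k), i.e. N + 96 is a multiple of each size.
544 = 2^5 × 17
2432 = 2^7 × 19
448 = 2^6 × 7
LCM(544, 2432, 448) = 2^7 × 7 × 17 × 19 = 289408.
Smallest positive N is 289408 − 96 = 289312.

289312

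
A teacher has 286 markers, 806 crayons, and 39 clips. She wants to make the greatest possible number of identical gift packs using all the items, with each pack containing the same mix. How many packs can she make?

13 packs

The pack count must divide each quantity, so the greatest is gcd(286, 806, 39).
286 = 2 × 11 × 13
806 = 2 × 13 × 31
39 = 3 × 13
gcd(286, 806, 39) = 13.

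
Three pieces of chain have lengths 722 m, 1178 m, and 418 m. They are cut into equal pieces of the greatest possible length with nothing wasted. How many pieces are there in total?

Piece length = gcd(722, 1178, 418).
722 = 2 × 19^2
1178 = 2 × 19 × 31
418 = 2 × 11 × 19
gcd(722, 1178, 418) = 2 × 19 = 38.
Total pieces = 722/38 + 1178/38 + 418/38 = 19 + 31 + 11 = 61.

61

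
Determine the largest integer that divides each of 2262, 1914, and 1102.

2262 = 2 × 3 × 13 × 29
1914 = 2 × 3 × 11 × 29
1102 = 2 × 19 × 29
gcd(2262, 1914, 1102) = 2 × 29 = 58.

58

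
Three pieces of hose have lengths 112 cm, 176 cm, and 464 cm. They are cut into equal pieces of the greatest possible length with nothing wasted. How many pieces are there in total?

Piece length = gcd(112, 176, 464).
112 = 2^4 × 7
176 = 2^4 × 11
464 = 2^4 × 29
gcd(112, 176, 464) = 2^4 = 16.
Total pieces = 112/16 + 176/16 + 464/16 = 7 + 11 + 29 = 47.

47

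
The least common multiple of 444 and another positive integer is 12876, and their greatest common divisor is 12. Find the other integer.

348

gcd × lcm = product of the two integers, so the other integer is (12 × 12876) / 444 = 348.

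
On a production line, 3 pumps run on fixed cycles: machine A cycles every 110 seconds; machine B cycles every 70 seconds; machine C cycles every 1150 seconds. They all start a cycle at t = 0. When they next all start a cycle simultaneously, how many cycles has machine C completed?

All finish a whole number of cycles simultaneously at t = LCM of the periods.
110 = 2 × 5 × 11
70 = 2 × 5 × 7
1150 = 2 × 5^2 × 23
LCM(110, 70, 1150) = 2 × 5^2 × 7 × 11 × 23 = 88550.
Cycles for period 1150: 88550 / 1150 = 77.

77 cycles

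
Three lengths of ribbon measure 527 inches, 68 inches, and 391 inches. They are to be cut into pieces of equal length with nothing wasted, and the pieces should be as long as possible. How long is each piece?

17 inches

The greatest length dividing all of 527, 68, and 391 is their gcd.
527 = 17 × 31
68 = 2^2 × 17
391 = 17 × 23
gcd(527, 68, 391) = 17.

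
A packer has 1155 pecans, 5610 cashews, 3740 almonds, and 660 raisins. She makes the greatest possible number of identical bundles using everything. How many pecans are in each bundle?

Number of bundles = gcd(1155, 5610, 3740, 660).
1155 = 3 × 5 × 7 × 11
5610 = 2 × 3 × 5 × 11 × 17
3740 = 2^2 × 5 × 11 × 17
660 = 2^2 × 3 × 5 × 11
gcd(1155, 5610, 3740, 660) = 5 × 11 = 55.
pecans per bundle = 1155 / 55 = 21.

21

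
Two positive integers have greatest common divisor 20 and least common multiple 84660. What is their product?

For any two positive integers, gcd × lcm = product = 20 × 84660 = 1693200.

1693200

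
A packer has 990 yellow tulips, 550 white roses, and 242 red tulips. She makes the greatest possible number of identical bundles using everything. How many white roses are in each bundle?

Number of bundles = gcd(990, 550, 242).
990 = 2 × 3^2 × 5 × 11
550 = 2 × 5^2 × 11
242 = 2 × 11^2
gcd(990, 550, 242) = 2 × 11 = 22.
white roses per bundle = 550 / 22 = 25.

25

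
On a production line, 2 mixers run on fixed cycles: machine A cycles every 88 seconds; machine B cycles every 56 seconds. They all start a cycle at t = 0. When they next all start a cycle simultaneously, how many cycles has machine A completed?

The first common completion time is the LCM of the periods.
88 = 2^3 × 11
56 = 2^3 × 7
LCM(88, 56) = 2^3 × 7 × 11 = 616.
Cycles for period 88: 616 / 88 = 7.

7 cycles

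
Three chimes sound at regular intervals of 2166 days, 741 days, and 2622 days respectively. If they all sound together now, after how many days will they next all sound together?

647634 days

We need the least common multiple of the intervals.
2166 = 2 × 3 × 19^2
741 = 3 × 13 × 19
2622 = 2 × 3 × 19 × 23
LCM(2166, 741, 2622) = 2 × 3 × 13 × 19^2 × 23 = 647634.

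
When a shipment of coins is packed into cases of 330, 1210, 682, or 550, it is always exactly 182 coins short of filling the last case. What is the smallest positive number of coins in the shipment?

Being 182 short of a full case of size k means N ≡ −182 (mod k), i.e. N + 182 is a multiple of each size.
330 = 2 × 3 × 5 × 11
1210 = 2 × 5 × 11^2
682 = 2 × 11 × 31
550 = 2 × 5^2 × 11
LCM(330, 1210, 682, 550) = 2 × 3 × 5^2 × 11^2 × 31 = 562650.
Smallest positive N is 562650 − 182 = 562468.

562468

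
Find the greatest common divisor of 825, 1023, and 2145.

825 = 3 × 5^2 × 11
1023 = 3 × 11 × 31
2145 = 3 × 5 × 11 × 13
gcd(825, 1023, 2145) = 3 × 11 = 33.

33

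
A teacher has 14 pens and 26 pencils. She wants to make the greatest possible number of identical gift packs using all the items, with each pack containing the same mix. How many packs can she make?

The pack count must divide each quantity, so the greatest is gcd(14, 26).
14 = 2 × 7
26 = 2 × 13
gcd(14, 26) = 2.

2 packs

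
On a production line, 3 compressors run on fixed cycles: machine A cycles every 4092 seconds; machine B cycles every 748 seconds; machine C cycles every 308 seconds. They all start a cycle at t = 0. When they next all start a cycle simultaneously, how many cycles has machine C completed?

1581 cycles

They are all back at their starting positions together after one LCM of the periods.
4092 = 2^2 × 3 × 11 × 31
748 = 2^2 × 11 × 17
308 = 2^2 × 7 × 11
LCM(4092, 748, 308) = 2^2 × 3 × 7 × 11 × 17 × 31 = 486948.
Cycles for period 308: 486948 / 308 = 1581.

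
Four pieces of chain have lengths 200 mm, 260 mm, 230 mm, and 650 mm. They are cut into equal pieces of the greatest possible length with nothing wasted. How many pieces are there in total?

134

Piece length = gcd(200, 260, 230, 650).
200 = 2^3 × 5^2
260 = 2^2 × 5 × 13
230 = 2 × 5 × 23
650 = 2 × 5^2 × 13
gcd(200, 260, 230, 650) = 2 × 5 = 10.
Total pieces = 200/10 + 260/10 + 230/10 + 650/10 = 20 + 26 + 23 + 65 = 134.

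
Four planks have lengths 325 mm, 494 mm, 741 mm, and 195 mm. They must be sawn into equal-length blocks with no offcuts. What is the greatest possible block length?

The block length must divide every plank, so the greatest is gcd(325, 494, 741, 195).
325 = 5^2 × 13
494 = 2 × 13 × 19
741 = 3 × 13 × 19
195 = 3 × 5 × 13
gcd(325, 494, 741, 195) = 13.

13 mm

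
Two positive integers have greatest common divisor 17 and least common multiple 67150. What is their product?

For any two positive integers, gcd × lcm = product = 17 × 67150 = 1141550.

1141550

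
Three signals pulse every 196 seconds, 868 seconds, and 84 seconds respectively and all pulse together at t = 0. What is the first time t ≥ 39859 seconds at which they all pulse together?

54684 seconds

Joint pulses occur at multiples of LCM(196, 868, 84).
196 = 2^2 × 7^2
868 = 2^2 × 7 × 31
84 = 2^2 × 3 × 7
LCM(196, 868, 84) = 2^2 × 3 × 7^2 × 31 = 18228.
Smallest multiple of 18228 that is ≥ 39859: ⌈39859/18228⌉ × 18228 = 3 × 18228 = 54684.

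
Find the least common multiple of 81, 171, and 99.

16929

81 = 3^4
171 = 3^2 × 19
99 = 3^2 × 11
LCM(81, 171, 99) = 3^4 × 11 × 19 = 16929.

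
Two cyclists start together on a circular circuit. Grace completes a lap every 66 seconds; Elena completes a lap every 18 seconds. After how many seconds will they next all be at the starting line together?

They coincide at every common multiple of the periods; the first is the LCM.
66 = 2 × 3 × 11
18 = 2 × 3^2
LCM(66, 18) = 2 × 3^2 × 11 = 198.

198 seconds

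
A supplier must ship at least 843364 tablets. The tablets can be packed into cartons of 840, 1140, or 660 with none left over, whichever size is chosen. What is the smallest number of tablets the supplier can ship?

877800

The number of tablets must be a common multiple of 840, 1140, and 660, so a multiple of their LCM.
840 = 2^3 × 3 × 5 × 7
1140 = 2^2 × 3 × 5 × 19
660 = 2^2 × 3 × 5 × 11
LCM(840, 1140, 660) = 2^3 × 3 × 5 × 7 × 11 × 19 = 175560.
Smallest multiple of 175560 that is ≥ 843364: ⌈843364/175560⌉ × 175560 = 5 × 175560 = 877800.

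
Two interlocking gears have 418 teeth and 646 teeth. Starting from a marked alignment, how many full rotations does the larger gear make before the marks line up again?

All finish a whole number of cycles simultaneously at t = LCM of the periods.
418 = 2 × 11 × 19
646 = 2 × 17 × 19
LCM(418, 646) = 2 × 11 × 17 × 19 = 7106.
Rotations for period 646: 7106 / 646 = 11.

11 rotations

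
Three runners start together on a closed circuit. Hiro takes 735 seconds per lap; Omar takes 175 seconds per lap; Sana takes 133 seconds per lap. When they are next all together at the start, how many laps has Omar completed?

They are all back at their starting positions together after one LCM of the periods.
735 = 3 × 5 × 7^2
175 = 5^2 × 7
133 = 7 × 19
LCM(735, 175, 133) = 3 × 5^2 × 7^2 × 19 = 69825.
Laps for period 175: 69825 / 175 = 399.

399 laps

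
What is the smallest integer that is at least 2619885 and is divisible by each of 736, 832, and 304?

The integer must be a common multiple of 736, 832, and 304, so a multiple of their LCM.
736 = 2^5 × 23
832 = 2^6 × 13
304 = 2^4 × 19
LCM(736, 832, 304) = 2^6 × 13 × 19 × 23 = 363584.
Smallest multiple of 363584 that is ≥ 2619885: ⌈2619885/363584⌉ × 363584 = 8 × 363584 = 2908672.

2908672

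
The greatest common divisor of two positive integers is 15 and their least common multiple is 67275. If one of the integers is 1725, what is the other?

585

For two integers, gcd × lcm = product, so the other is (15 × 67275) / 1725 = 1009125 / 1725 = 585.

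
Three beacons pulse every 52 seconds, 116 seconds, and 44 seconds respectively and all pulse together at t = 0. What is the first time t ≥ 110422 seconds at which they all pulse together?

Joint pulses occur at multiples of LCM(52, 116, 44).
52 = 2^2 × 13
116 = 2^2 × 29
44 = 2^2 × 11
LCM(52, 116, 44) = 2^2 × 11 × 13 × 29 = 16588.
Smallest multiple of 16588 that is ≥ 110422: ⌈110422/16588⌉ × 16588 = 7 × 16588 = 116116.

116116 seconds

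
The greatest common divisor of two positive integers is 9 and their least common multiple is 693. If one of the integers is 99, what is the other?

63

For two integers, gcd × lcm = product, so the other is (9 × 693) / 99 = 6237 / 99 = 63.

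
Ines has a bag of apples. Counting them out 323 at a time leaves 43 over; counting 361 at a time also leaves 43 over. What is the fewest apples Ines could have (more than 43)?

N − 43 must be a common multiple of 323 and 361.
323 = 17 × 19
361 = 19^2
LCM(323, 361) = 17 × 19^2 = 6137.
Smallest N > 43 is LCM + 43 = 6137 + 43 = 6180.

6180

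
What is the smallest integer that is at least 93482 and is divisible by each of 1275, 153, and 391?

The integer must be a common multiple of 1275, 153, and 391, so a multiple of their LCM.
1275 = 3 × 5^2 × 17
153 = 3^2 × 17
391 = 17 × 23
LCM(1275, 153, 391) = 3^2 × 5^2 × 17 × 23 = 87975.
Smallest multiple of 87975 that is ≥ 93482: ⌈93482/87975⌉ × 87975 = 2 × 87975 = 175950.

175950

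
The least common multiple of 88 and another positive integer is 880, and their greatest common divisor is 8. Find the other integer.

80

gcd × lcm = product of the two integers, so the other integer is (8 × 880) / 88 = 80.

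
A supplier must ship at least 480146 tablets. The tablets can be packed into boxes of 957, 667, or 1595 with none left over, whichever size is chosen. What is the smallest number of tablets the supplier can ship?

550275

The number of tablets must be a common multiple of 957, 667, and 1595, so a multiple of their LCM.
957 = 3 × 11 × 29
667 = 23 × 29
1595 = 5 × 11 × 29
LCM(957, 667, 1595) = 3 × 5 × 11 × 23 × 29 = 110055.
Smallest multiple of 110055 that is ≥ 480146: ⌈480146/110055⌉ × 110055 = 5 × 110055 = 550275.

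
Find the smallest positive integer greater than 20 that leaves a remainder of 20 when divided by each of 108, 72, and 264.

N − 20 must be a common multiple of 108, 72, and 264.
108 = 2^2 × 3^3
72 = 2^3 × 3^2
264 = 2^3 × 3 × 11
LCM(108, 72, 264) = 2^3 × 3^3 × 11 = 2376.
Smallest N > 20 is LCM + 20 = 2376 + 20 = 2396.

2396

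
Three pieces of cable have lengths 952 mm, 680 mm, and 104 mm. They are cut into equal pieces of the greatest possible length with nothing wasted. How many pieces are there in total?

Piece length = gcd(952, 680, 104).
952 = 2^3 × 7 × 17
680 = 2^3 × 5 × 17
104 = 2^3 × 13
gcd(952, 680, 104) = 2^3 = 8.
Total pieces = 952/8 + 680/8 + 104/8 = 119 + 85 + 13 = 217.

217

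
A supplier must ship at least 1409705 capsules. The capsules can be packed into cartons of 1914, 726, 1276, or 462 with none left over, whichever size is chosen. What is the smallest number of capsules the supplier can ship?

1473780

The number of capsules must be a common multiple of 1914, 726, 1276, and 462, so a multiple of their LCM.
1914 = 2 × 3 × 11 × 29
726 = 2 × 3 × 11^2
1276 = 2^2 × 11 × 29
462 = 2 × 3 × 7 × 11
LCM(1914, 726, 1276, 462) = 2^2 × 3 × 7 × 11^2 × 29 = 294756.
Smallest multiple of 294756 that is ≥ 1409705: ⌈1409705/294756⌉ × 294756 = 5 × 294756 = 1473780.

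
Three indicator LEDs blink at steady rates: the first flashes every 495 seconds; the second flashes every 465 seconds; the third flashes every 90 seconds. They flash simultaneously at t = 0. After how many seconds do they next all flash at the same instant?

30690 seconds

The first simultaneous occurrence is after LCM of the individual periods.
495 = 3^2 × 5 × 11
465 = 3 × 5 × 31
90 = 2 × 3^2 × 5
LCM(495, 465, 90) = 2 × 3^2 × 5 × 11 × 31 = 30690.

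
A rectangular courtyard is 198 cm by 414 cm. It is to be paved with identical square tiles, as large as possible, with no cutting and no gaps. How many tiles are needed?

Tile side = gcd(198, 414).
198 = 2 × 3^2 × 11
414 = 2 × 3^2 × 23
gcd(198, 414) = 2 × 3^2 = 18.
Tiles: (198/18) × (414/18) = 11 × 23 = 253.

253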